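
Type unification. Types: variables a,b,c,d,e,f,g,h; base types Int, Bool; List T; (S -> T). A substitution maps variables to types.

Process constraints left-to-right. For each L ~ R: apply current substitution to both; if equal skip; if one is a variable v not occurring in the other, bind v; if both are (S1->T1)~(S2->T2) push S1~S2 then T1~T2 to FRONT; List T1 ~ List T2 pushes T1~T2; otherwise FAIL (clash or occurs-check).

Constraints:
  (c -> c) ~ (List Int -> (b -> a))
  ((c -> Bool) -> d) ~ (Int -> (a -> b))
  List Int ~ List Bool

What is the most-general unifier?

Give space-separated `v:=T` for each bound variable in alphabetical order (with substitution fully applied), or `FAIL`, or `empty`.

step 1: unify (c -> c) ~ (List Int -> (b -> a))  [subst: {-} | 2 pending]
  -> decompose arrow: push c~List Int, c~(b -> a)
step 2: unify c ~ List Int  [subst: {-} | 3 pending]
  bind c := List Int
step 3: unify List Int ~ (b -> a)  [subst: {c:=List Int} | 2 pending]
  clash: List Int vs (b -> a)

Answer: FAIL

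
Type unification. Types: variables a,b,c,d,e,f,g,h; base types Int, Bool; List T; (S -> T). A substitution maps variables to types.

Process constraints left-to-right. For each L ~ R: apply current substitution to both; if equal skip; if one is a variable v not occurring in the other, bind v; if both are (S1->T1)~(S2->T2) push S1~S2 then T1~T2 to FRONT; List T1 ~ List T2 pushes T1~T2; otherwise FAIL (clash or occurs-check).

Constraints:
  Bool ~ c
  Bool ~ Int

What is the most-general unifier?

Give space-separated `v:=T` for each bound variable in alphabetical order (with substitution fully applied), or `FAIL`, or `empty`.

Answer: FAIL

Derivation:
step 1: unify Bool ~ c  [subst: {-} | 1 pending]
  bind c := Bool
step 2: unify Bool ~ Int  [subst: {c:=Bool} | 0 pending]
  clash: Bool vs Int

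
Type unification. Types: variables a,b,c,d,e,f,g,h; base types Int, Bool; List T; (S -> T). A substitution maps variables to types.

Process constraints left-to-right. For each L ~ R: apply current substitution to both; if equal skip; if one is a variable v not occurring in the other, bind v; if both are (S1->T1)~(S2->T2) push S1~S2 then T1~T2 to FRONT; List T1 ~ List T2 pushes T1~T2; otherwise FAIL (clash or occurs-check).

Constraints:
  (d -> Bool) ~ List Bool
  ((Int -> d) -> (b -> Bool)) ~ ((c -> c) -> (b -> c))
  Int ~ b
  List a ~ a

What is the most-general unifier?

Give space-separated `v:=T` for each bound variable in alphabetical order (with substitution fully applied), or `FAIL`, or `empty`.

Answer: FAIL

Derivation:
step 1: unify (d -> Bool) ~ List Bool  [subst: {-} | 3 pending]
  clash: (d -> Bool) vs List Bool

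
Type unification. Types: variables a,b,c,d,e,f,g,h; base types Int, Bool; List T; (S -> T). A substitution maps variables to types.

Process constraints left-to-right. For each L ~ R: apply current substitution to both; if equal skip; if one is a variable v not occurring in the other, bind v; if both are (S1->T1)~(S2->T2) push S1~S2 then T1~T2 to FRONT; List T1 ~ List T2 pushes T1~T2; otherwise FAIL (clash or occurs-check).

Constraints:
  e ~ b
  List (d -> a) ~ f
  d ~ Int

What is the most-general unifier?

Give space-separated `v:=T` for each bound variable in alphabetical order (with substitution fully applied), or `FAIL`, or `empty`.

Answer: d:=Int e:=b f:=List (Int -> a)

Derivation:
step 1: unify e ~ b  [subst: {-} | 2 pending]
  bind e := b
step 2: unify List (d -> a) ~ f  [subst: {e:=b} | 1 pending]
  bind f := List (d -> a)
step 3: unify d ~ Int  [subst: {e:=b, f:=List (d -> a)} | 0 pending]
  bind d := Int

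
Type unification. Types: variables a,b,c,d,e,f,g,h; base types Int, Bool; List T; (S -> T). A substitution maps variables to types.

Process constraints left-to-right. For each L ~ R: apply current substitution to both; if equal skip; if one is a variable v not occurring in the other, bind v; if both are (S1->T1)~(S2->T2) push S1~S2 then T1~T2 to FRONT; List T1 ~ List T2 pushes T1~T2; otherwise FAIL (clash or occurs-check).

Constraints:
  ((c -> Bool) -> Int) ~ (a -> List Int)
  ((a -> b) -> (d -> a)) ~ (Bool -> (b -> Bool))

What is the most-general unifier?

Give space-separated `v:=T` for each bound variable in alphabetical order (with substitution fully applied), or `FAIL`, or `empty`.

step 1: unify ((c -> Bool) -> Int) ~ (a -> List Int)  [subst: {-} | 1 pending]
  -> decompose arrow: push (c -> Bool)~a, Int~List Int
step 2: unify (c -> Bool) ~ a  [subst: {-} | 2 pending]
  bind a := (c -> Bool)
step 3: unify Int ~ List Int  [subst: {a:=(c -> Bool)} | 1 pending]
  clash: Int vs List Int

Answer: FAIL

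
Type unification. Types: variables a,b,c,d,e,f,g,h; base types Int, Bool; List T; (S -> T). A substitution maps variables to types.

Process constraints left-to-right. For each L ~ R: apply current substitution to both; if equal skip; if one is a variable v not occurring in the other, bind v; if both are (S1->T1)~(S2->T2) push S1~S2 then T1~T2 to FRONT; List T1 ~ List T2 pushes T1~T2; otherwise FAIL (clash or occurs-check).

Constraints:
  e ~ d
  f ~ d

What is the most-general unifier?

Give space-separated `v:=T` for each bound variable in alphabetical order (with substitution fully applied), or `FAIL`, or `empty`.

Answer: e:=d f:=d

Derivation:
step 1: unify e ~ d  [subst: {-} | 1 pending]
  bind e := d
step 2: unify f ~ d  [subst: {e:=d} | 0 pending]
  bind f := d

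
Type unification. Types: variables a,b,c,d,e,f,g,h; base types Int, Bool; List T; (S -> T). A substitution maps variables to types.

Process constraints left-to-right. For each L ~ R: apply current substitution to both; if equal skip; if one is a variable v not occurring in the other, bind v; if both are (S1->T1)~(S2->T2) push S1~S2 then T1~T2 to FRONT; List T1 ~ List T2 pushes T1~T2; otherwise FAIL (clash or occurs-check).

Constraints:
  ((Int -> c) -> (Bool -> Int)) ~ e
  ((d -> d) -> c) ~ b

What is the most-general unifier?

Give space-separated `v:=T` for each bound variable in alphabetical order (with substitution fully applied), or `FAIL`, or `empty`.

step 1: unify ((Int -> c) -> (Bool -> Int)) ~ e  [subst: {-} | 1 pending]
  bind e := ((Int -> c) -> (Bool -> Int))
step 2: unify ((d -> d) -> c) ~ b  [subst: {e:=((Int -> c) -> (Bool -> Int))} | 0 pending]
  bind b := ((d -> d) -> c)

Answer: b:=((d -> d) -> c) e:=((Int -> c) -> (Bool -> Int))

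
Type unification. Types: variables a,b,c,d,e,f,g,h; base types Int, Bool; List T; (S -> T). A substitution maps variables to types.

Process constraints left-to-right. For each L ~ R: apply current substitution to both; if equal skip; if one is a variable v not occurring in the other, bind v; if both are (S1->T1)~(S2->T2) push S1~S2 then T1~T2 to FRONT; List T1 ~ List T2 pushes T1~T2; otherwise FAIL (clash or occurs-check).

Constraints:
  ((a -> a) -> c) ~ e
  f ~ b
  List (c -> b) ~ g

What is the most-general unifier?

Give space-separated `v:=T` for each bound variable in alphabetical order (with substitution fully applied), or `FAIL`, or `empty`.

Answer: e:=((a -> a) -> c) f:=b g:=List (c -> b)

Derivation:
step 1: unify ((a -> a) -> c) ~ e  [subst: {-} | 2 pending]
  bind e := ((a -> a) -> c)
step 2: unify f ~ b  [subst: {e:=((a -> a) -> c)} | 1 pending]
  bind f := b
step 3: unify List (c -> b) ~ g  [subst: {e:=((a -> a) -> c), f:=b} | 0 pending]
  bind g := List (c -> b)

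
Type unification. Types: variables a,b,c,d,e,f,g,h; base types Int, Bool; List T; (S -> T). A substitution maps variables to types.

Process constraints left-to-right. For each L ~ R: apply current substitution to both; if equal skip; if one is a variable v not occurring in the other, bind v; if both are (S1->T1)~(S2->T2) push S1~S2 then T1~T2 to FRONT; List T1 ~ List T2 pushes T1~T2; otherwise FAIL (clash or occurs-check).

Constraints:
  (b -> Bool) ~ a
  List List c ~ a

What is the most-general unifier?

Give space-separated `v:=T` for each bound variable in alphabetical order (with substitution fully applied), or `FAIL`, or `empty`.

Answer: FAIL

Derivation:
step 1: unify (b -> Bool) ~ a  [subst: {-} | 1 pending]
  bind a := (b -> Bool)
step 2: unify List List c ~ (b -> Bool)  [subst: {a:=(b -> Bool)} | 0 pending]
  clash: List List c vs (b -> Bool)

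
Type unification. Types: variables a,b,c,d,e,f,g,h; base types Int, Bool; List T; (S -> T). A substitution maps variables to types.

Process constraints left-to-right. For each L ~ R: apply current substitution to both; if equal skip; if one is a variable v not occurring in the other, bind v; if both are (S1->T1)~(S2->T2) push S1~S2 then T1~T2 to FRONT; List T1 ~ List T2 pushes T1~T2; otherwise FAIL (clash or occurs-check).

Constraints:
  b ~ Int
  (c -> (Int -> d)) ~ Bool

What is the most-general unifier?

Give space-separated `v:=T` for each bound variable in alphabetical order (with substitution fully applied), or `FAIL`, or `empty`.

Answer: FAIL

Derivation:
step 1: unify b ~ Int  [subst: {-} | 1 pending]
  bind b := Int
step 2: unify (c -> (Int -> d)) ~ Bool  [subst: {b:=Int} | 0 pending]
  clash: (c -> (Int -> d)) vs Bool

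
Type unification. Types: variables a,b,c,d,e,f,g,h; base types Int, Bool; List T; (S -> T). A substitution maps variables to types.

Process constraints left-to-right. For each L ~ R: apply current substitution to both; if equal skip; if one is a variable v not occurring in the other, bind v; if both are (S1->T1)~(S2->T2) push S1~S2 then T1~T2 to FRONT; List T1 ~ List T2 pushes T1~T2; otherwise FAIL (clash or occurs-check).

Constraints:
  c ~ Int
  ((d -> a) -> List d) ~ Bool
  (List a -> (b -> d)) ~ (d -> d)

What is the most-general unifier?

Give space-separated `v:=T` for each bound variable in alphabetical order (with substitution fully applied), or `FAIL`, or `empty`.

Answer: FAIL

Derivation:
step 1: unify c ~ Int  [subst: {-} | 2 pending]
  bind c := Int
step 2: unify ((d -> a) -> List d) ~ Bool  [subst: {c:=Int} | 1 pending]
  clash: ((d -> a) -> List d) vs Bool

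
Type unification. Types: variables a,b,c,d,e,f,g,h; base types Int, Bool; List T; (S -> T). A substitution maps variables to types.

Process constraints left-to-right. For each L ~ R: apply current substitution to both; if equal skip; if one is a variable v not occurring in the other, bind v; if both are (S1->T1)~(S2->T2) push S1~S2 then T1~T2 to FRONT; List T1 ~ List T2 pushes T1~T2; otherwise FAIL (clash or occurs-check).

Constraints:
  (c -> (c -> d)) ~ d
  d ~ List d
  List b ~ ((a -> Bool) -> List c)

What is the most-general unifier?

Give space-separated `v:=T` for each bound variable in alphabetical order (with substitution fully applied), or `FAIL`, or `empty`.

step 1: unify (c -> (c -> d)) ~ d  [subst: {-} | 2 pending]
  occurs-check fail

Answer: FAIL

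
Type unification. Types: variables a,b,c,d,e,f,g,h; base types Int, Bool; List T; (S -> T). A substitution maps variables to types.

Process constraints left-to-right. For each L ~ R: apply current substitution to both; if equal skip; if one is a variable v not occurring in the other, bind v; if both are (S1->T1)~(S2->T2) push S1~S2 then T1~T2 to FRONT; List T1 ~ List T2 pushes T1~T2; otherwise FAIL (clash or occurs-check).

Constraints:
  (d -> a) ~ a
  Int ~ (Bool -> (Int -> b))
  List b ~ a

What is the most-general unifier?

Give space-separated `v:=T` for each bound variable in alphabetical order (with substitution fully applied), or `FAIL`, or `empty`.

step 1: unify (d -> a) ~ a  [subst: {-} | 2 pending]
  occurs-check fail

Answer: FAIL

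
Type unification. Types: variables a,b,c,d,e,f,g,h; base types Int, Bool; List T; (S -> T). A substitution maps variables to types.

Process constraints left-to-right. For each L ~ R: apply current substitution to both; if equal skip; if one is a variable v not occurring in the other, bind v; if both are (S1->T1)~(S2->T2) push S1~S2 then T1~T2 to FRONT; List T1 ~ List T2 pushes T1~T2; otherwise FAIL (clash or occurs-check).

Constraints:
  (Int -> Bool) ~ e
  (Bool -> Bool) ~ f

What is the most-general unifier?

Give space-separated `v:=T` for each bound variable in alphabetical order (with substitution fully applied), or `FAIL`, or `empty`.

Answer: e:=(Int -> Bool) f:=(Bool -> Bool)

Derivation:
step 1: unify (Int -> Bool) ~ e  [subst: {-} | 1 pending]
  bind e := (Int -> Bool)
step 2: unify (Bool -> Bool) ~ f  [subst: {e:=(Int -> Bool)} | 0 pending]
  bind f := (Bool -> Bool)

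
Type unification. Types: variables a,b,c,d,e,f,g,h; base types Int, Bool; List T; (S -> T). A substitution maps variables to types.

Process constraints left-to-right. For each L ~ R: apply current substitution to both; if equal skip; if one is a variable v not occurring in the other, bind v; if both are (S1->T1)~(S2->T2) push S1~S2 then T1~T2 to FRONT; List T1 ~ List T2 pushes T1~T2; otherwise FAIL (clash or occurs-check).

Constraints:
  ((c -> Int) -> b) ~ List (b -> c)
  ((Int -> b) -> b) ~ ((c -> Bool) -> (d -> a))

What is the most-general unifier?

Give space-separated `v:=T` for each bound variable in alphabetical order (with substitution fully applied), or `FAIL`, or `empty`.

step 1: unify ((c -> Int) -> b) ~ List (b -> c)  [subst: {-} | 1 pending]
  clash: ((c -> Int) -> b) vs List (b -> c)

Answer: FAIL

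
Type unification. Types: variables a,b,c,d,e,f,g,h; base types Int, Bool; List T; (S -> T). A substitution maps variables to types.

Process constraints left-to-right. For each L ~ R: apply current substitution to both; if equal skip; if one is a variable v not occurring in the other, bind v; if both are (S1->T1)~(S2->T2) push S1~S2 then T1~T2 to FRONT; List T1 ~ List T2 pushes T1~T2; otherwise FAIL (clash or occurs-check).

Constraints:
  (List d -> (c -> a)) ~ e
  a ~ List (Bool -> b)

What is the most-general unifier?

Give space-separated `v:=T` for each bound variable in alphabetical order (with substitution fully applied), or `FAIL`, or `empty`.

step 1: unify (List d -> (c -> a)) ~ e  [subst: {-} | 1 pending]
  bind e := (List d -> (c -> a))
step 2: unify a ~ List (Bool -> b)  [subst: {e:=(List d -> (c -> a))} | 0 pending]
  bind a := List (Bool -> b)

Answer: a:=List (Bool -> b) e:=(List d -> (c -> List (Bool -> b)))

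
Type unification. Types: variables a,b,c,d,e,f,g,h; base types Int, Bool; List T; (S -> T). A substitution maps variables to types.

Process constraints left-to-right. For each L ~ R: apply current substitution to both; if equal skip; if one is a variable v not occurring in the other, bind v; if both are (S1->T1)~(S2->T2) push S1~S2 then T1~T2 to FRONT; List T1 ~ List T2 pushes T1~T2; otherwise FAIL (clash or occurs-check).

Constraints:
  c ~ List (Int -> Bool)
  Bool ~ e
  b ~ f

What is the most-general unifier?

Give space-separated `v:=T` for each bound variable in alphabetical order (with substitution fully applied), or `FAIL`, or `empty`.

Answer: b:=f c:=List (Int -> Bool) e:=Bool

Derivation:
step 1: unify c ~ List (Int -> Bool)  [subst: {-} | 2 pending]
  bind c := List (Int -> Bool)
step 2: unify Bool ~ e  [subst: {c:=List (Int -> Bool)} | 1 pending]
  bind e := Bool
step 3: unify b ~ f  [subst: {c:=List (Int -> Bool), e:=Bool} | 0 pending]
  bind b := f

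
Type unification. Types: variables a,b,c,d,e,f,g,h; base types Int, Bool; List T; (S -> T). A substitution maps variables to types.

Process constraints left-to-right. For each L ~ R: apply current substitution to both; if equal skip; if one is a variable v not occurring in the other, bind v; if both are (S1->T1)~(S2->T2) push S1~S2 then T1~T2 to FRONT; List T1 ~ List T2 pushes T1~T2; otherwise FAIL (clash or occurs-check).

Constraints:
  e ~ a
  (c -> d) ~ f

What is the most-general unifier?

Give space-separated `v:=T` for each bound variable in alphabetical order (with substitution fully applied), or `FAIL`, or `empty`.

Answer: e:=a f:=(c -> d)

Derivation:
step 1: unify e ~ a  [subst: {-} | 1 pending]
  bind e := a
step 2: unify (c -> d) ~ f  [subst: {e:=a} | 0 pending]
  bind f := (c -> d)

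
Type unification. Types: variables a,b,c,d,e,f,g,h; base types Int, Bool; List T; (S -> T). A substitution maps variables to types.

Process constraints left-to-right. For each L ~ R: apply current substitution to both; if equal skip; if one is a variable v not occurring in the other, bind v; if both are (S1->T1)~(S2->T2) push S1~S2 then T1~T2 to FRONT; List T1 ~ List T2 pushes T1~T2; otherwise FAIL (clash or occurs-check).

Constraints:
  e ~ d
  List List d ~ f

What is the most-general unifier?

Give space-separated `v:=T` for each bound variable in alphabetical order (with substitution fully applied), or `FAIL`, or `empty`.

Answer: e:=d f:=List List d

Derivation:
step 1: unify e ~ d  [subst: {-} | 1 pending]
  bind e := d
step 2: unify List List d ~ f  [subst: {e:=d} | 0 pending]
  bind f := List List d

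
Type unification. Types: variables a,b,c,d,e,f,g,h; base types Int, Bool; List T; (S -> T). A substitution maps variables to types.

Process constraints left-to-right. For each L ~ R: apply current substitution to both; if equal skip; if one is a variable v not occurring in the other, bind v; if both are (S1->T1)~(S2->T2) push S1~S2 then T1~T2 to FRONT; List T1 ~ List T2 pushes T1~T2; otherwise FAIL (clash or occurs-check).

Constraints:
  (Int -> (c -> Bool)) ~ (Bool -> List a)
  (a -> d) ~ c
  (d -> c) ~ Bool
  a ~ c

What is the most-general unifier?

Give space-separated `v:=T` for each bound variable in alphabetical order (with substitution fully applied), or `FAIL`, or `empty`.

step 1: unify (Int -> (c -> Bool)) ~ (Bool -> List a)  [subst: {-} | 3 pending]
  -> decompose arrow: push Int~Bool, (c -> Bool)~List a
step 2: unify Int ~ Bool  [subst: {-} | 4 pending]
  clash: Int vs Bool

Answer: FAIL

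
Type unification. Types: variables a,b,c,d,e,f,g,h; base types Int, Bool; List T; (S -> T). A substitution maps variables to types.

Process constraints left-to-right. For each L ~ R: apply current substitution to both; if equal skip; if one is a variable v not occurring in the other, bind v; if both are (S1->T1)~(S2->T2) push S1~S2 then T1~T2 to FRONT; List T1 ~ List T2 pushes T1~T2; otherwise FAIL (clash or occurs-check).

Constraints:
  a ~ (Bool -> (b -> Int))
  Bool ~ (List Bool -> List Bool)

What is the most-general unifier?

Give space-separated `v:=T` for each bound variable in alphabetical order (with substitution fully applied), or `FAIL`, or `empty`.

Answer: FAIL

Derivation:
step 1: unify a ~ (Bool -> (b -> Int))  [subst: {-} | 1 pending]
  bind a := (Bool -> (b -> Int))
step 2: unify Bool ~ (List Bool -> List Bool)  [subst: {a:=(Bool -> (b -> Int))} | 0 pending]
  clash: Bool vs (List Bool -> List Bool)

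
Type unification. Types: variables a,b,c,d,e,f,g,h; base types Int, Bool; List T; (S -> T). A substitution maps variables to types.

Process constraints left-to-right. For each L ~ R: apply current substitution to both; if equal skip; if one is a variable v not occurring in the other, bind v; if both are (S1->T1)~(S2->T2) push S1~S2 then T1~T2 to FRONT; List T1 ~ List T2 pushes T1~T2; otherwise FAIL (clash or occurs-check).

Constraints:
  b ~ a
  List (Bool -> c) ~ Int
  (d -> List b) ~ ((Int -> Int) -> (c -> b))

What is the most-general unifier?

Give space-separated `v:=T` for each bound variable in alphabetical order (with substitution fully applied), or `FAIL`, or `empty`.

Answer: FAIL

Derivation:
step 1: unify b ~ a  [subst: {-} | 2 pending]
  bind b := a
step 2: unify List (Bool -> c) ~ Int  [subst: {b:=a} | 1 pending]
  clash: List (Bool -> c) vs Int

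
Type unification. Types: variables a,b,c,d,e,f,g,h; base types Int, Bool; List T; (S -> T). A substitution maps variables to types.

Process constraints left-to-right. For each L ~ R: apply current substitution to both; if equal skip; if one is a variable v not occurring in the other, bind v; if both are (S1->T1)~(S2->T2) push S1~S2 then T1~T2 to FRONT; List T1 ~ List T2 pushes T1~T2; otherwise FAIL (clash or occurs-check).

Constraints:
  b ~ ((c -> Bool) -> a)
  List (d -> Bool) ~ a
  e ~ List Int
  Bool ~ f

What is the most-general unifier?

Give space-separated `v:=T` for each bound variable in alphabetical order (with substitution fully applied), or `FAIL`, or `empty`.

Answer: a:=List (d -> Bool) b:=((c -> Bool) -> List (d -> Bool)) e:=List Int f:=Bool

Derivation:
step 1: unify b ~ ((c -> Bool) -> a)  [subst: {-} | 3 pending]
  bind b := ((c -> Bool) -> a)
step 2: unify List (d -> Bool) ~ a  [subst: {b:=((c -> Bool) -> a)} | 2 pending]
  bind a := List (d -> Bool)
step 3: unify e ~ List Int  [subst: {b:=((c -> Bool) -> a), a:=List (d -> Bool)} | 1 pending]
  bind e := List Int
step 4: unify Bool ~ f  [subst: {b:=((c -> Bool) -> a), a:=List (d -> Bool), e:=List Int} | 0 pending]
  bind f := Bool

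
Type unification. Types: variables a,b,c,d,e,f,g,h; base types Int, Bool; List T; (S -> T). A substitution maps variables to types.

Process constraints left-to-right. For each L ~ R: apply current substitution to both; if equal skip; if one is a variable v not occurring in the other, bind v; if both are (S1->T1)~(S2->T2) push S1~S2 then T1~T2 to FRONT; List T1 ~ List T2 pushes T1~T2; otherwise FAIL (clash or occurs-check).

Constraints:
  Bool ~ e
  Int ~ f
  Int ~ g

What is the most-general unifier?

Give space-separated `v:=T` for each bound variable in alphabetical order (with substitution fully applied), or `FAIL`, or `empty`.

step 1: unify Bool ~ e  [subst: {-} | 2 pending]
  bind e := Bool
step 2: unify Int ~ f  [subst: {e:=Bool} | 1 pending]
  bind f := Int
step 3: unify Int ~ g  [subst: {e:=Bool, f:=Int} | 0 pending]
  bind g := Int

Answer: e:=Bool f:=Int g:=Int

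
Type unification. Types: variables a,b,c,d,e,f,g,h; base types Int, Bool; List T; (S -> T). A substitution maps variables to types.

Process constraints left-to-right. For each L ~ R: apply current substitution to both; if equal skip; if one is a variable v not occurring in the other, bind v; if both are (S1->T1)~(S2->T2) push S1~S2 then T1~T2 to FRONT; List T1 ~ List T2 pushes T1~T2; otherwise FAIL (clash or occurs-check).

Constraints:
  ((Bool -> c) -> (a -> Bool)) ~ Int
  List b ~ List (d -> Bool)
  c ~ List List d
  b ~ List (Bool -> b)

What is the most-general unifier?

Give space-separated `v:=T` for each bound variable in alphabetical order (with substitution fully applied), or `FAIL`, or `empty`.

Answer: FAIL

Derivation:
step 1: unify ((Bool -> c) -> (a -> Bool)) ~ Int  [subst: {-} | 3 pending]
  clash: ((Bool -> c) -> (a -> Bool)) vs Int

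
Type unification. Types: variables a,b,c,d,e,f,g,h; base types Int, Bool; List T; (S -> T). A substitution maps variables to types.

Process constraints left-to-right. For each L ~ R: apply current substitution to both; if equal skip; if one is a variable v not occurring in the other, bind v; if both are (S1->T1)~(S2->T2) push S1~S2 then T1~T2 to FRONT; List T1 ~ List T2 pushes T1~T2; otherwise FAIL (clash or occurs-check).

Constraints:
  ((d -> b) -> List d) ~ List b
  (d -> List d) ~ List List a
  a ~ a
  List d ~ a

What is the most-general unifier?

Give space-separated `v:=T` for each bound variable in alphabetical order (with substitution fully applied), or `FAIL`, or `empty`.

step 1: unify ((d -> b) -> List d) ~ List b  [subst: {-} | 3 pending]
  clash: ((d -> b) -> List d) vs List b

Answer: FAIL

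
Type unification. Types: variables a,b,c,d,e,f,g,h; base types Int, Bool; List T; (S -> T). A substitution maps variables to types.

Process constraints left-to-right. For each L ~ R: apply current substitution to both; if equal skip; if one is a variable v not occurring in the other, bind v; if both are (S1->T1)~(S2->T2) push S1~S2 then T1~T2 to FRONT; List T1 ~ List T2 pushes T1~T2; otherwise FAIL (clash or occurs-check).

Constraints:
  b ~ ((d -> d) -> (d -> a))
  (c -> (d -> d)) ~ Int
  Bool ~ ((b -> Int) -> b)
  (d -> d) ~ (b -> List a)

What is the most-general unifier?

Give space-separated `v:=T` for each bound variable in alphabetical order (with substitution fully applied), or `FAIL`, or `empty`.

Answer: FAIL

Derivation:
step 1: unify b ~ ((d -> d) -> (d -> a))  [subst: {-} | 3 pending]
  bind b := ((d -> d) -> (d -> a))
step 2: unify (c -> (d -> d)) ~ Int  [subst: {b:=((d -> d) -> (d -> a))} | 2 pending]
  clash: (c -> (d -> d)) vs Int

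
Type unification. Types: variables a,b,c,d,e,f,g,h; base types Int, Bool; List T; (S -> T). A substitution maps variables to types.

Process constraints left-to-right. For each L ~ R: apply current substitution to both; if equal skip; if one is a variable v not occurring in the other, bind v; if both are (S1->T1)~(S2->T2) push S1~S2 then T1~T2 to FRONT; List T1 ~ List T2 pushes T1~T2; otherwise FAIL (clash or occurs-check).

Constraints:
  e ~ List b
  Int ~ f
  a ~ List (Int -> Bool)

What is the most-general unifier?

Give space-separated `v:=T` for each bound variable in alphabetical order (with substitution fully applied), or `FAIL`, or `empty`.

step 1: unify e ~ List b  [subst: {-} | 2 pending]
  bind e := List b
step 2: unify Int ~ f  [subst: {e:=List b} | 1 pending]
  bind f := Int
step 3: unify a ~ List (Int -> Bool)  [subst: {e:=List b, f:=Int} | 0 pending]
  bind a := List (Int -> Bool)

Answer: a:=List (Int -> Bool) e:=List b f:=Int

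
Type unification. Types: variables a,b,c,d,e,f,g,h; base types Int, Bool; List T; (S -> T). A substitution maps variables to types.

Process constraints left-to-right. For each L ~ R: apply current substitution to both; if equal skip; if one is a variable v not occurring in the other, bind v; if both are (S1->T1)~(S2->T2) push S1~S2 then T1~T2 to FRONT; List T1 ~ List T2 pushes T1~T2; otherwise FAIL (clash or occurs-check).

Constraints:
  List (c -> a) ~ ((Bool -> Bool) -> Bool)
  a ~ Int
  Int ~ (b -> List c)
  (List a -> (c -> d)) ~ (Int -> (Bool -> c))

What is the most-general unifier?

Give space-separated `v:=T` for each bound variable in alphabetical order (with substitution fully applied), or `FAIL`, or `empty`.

step 1: unify List (c -> a) ~ ((Bool -> Bool) -> Bool)  [subst: {-} | 3 pending]
  clash: List (c -> a) vs ((Bool -> Bool) -> Bool)

Answer: FAIL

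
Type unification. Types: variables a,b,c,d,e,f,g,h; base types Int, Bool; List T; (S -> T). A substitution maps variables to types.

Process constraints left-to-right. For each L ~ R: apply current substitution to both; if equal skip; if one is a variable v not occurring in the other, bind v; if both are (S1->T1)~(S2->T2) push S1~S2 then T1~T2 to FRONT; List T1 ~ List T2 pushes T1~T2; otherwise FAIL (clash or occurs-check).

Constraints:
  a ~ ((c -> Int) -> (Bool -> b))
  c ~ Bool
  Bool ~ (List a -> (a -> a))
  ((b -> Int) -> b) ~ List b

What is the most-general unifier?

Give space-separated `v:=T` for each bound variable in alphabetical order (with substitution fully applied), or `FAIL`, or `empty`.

step 1: unify a ~ ((c -> Int) -> (Bool -> b))  [subst: {-} | 3 pending]
  bind a := ((c -> Int) -> (Bool -> b))
step 2: unify c ~ Bool  [subst: {a:=((c -> Int) -> (Bool -> b))} | 2 pending]
  bind c := Bool
step 3: unify Bool ~ (List ((Bool -> Int) -> (Bool -> b)) -> (((Bool -> Int) -> (Bool -> b)) -> ((Bool -> Int) -> (Bool -> b))))  [subst: {a:=((c -> Int) -> (Bool -> b)), c:=Bool} | 1 pending]
  clash: Bool vs (List ((Bool -> Int) -> (Bool -> b)) -> (((Bool -> Int) -> (Bool -> b)) -> ((Bool -> Int) -> (Bool -> b))))

Answer: FAIL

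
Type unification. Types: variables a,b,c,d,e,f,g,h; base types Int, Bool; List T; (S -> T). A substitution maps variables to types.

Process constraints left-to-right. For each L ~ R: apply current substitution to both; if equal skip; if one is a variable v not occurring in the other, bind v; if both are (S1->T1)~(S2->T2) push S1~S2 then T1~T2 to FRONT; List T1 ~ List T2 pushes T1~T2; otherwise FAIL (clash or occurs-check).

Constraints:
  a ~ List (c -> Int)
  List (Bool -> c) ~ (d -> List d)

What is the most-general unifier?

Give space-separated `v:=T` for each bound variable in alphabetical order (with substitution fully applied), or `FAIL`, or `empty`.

step 1: unify a ~ List (c -> Int)  [subst: {-} | 1 pending]
  bind a := List (c -> Int)
step 2: unify List (Bool -> c) ~ (d -> List d)  [subst: {a:=List (c -> Int)} | 0 pending]
  clash: List (Bool -> c) vs (d -> List d)

Answer: FAIL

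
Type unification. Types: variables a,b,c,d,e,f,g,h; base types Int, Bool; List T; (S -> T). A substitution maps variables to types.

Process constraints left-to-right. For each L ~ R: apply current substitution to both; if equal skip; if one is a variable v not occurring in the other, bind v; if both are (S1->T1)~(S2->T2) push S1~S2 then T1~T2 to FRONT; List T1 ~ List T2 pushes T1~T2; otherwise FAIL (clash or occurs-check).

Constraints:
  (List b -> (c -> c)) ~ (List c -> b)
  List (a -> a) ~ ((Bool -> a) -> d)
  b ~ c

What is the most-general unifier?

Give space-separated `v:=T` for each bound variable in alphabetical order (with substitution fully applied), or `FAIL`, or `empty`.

step 1: unify (List b -> (c -> c)) ~ (List c -> b)  [subst: {-} | 2 pending]
  -> decompose arrow: push List b~List c, (c -> c)~b
step 2: unify List b ~ List c  [subst: {-} | 3 pending]
  -> decompose List: push b~c
step 3: unify b ~ c  [subst: {-} | 3 pending]
  bind b := c
step 4: unify (c -> c) ~ c  [subst: {b:=c} | 2 pending]
  occurs-check fail

Answer: FAIL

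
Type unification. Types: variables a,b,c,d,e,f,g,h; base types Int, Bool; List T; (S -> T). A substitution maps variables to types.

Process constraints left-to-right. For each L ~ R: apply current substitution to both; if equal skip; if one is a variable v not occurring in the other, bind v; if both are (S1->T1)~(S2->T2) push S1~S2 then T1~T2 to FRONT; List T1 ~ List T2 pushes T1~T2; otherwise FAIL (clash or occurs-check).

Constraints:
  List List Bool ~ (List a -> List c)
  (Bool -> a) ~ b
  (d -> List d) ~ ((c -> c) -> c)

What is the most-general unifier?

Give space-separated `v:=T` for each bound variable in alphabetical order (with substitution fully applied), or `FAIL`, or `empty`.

Answer: FAIL

Derivation:
step 1: unify List List Bool ~ (List a -> List c)  [subst: {-} | 2 pending]
  clash: List List Bool vs (List a -> List c)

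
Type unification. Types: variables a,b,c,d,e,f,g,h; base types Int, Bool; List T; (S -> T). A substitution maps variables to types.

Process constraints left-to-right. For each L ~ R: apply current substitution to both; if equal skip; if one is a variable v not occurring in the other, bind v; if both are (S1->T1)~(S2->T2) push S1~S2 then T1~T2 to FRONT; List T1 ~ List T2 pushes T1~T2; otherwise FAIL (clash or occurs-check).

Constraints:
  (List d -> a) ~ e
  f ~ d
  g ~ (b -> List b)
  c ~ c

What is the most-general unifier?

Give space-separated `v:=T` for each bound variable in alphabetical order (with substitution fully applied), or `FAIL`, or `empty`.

step 1: unify (List d -> a) ~ e  [subst: {-} | 3 pending]
  bind e := (List d -> a)
step 2: unify f ~ d  [subst: {e:=(List d -> a)} | 2 pending]
  bind f := d
step 3: unify g ~ (b -> List b)  [subst: {e:=(List d -> a), f:=d} | 1 pending]
  bind g := (b -> List b)
step 4: unify c ~ c  [subst: {e:=(List d -> a), f:=d, g:=(b -> List b)} | 0 pending]
  -> identical, skip

Answer: e:=(List d -> a) f:=d g:=(b -> List b)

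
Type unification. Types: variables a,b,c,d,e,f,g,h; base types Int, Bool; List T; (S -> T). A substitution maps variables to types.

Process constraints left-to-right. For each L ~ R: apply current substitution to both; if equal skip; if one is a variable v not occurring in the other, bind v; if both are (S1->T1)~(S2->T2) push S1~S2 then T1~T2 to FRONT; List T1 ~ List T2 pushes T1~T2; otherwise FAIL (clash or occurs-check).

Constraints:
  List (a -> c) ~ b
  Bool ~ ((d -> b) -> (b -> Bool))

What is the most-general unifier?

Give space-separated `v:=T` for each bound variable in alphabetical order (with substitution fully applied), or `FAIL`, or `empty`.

step 1: unify List (a -> c) ~ b  [subst: {-} | 1 pending]
  bind b := List (a -> c)
step 2: unify Bool ~ ((d -> List (a -> c)) -> (List (a -> c) -> Bool))  [subst: {b:=List (a -> c)} | 0 pending]
  clash: Bool vs ((d -> List (a -> c)) -> (List (a -> c) -> Bool))

Answer: FAIL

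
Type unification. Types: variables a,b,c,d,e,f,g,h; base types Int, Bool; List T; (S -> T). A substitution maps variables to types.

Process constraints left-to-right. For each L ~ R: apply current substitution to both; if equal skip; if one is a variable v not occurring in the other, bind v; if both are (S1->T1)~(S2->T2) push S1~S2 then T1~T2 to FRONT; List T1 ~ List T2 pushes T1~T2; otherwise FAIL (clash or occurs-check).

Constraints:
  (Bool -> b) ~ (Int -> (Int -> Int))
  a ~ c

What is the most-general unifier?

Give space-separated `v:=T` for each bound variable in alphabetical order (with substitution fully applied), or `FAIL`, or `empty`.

step 1: unify (Bool -> b) ~ (Int -> (Int -> Int))  [subst: {-} | 1 pending]
  -> decompose arrow: push Bool~Int, b~(Int -> Int)
step 2: unify Bool ~ Int  [subst: {-} | 2 pending]
  clash: Bool vs Int

Answer: FAIL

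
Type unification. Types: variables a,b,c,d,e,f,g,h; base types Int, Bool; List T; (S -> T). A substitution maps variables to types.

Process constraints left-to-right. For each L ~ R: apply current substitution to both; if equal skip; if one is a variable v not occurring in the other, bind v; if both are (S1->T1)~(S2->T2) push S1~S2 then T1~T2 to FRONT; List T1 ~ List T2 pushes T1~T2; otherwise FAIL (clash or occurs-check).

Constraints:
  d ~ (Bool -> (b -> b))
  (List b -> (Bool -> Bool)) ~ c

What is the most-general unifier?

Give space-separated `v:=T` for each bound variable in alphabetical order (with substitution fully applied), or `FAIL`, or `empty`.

step 1: unify d ~ (Bool -> (b -> b))  [subst: {-} | 1 pending]
  bind d := (Bool -> (b -> b))
step 2: unify (List b -> (Bool -> Bool)) ~ c  [subst: {d:=(Bool -> (b -> b))} | 0 pending]
  bind c := (List b -> (Bool -> Bool))

Answer: c:=(List b -> (Bool -> Bool)) d:=(Bool -> (b -> b))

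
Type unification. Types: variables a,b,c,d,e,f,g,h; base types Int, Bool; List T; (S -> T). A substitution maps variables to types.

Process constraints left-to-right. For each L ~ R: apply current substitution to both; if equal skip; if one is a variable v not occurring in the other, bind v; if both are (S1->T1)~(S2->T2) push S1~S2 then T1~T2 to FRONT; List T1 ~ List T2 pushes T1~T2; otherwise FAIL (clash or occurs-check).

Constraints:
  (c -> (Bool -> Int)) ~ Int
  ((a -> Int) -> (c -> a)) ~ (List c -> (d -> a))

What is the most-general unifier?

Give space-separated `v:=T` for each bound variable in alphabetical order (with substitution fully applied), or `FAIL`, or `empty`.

step 1: unify (c -> (Bool -> Int)) ~ Int  [subst: {-} | 1 pending]
  clash: (c -> (Bool -> Int)) vs Int

Answer: FAIL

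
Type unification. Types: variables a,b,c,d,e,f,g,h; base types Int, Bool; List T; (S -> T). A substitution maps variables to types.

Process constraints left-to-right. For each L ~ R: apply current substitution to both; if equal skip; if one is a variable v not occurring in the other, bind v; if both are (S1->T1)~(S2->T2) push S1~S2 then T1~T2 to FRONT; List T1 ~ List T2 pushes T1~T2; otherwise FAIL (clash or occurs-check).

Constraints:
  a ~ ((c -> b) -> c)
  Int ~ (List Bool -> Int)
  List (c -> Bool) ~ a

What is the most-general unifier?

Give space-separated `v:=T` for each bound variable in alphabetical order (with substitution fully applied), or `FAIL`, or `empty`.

Answer: FAIL

Derivation:
step 1: unify a ~ ((c -> b) -> c)  [subst: {-} | 2 pending]
  bind a := ((c -> b) -> c)
step 2: unify Int ~ (List Bool -> Int)  [subst: {a:=((c -> b) -> c)} | 1 pending]
  clash: Int vs (List Bool -> Int)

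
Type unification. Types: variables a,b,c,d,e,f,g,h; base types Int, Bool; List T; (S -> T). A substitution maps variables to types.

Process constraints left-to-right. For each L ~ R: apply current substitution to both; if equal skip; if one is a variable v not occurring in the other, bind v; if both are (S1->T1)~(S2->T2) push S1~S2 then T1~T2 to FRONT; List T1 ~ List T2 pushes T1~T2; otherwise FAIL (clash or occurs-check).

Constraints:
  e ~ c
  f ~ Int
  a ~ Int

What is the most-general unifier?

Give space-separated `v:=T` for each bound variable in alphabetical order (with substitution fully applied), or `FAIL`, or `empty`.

Answer: a:=Int e:=c f:=Int

Derivation:
step 1: unify e ~ c  [subst: {-} | 2 pending]
  bind e := c
step 2: unify f ~ Int  [subst: {e:=c} | 1 pending]
  bind f := Int
step 3: unify a ~ Int  [subst: {e:=c, f:=Int} | 0 pending]
  bind a := Int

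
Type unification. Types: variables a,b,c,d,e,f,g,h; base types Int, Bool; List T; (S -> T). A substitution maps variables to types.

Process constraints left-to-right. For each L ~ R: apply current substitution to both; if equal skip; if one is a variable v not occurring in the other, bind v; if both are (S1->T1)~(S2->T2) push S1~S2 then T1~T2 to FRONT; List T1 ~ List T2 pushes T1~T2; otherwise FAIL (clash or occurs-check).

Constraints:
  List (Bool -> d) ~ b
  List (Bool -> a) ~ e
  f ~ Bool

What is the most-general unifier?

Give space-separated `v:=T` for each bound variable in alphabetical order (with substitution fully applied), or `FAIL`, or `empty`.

Answer: b:=List (Bool -> d) e:=List (Bool -> a) f:=Bool

Derivation:
step 1: unify List (Bool -> d) ~ b  [subst: {-} | 2 pending]
  bind b := List (Bool -> d)
step 2: unify List (Bool -> a) ~ e  [subst: {b:=List (Bool -> d)} | 1 pending]
  bind e := List (Bool -> a)
step 3: unify f ~ Bool  [subst: {b:=List (Bool -> d), e:=List (Bool -> a)} | 0 pending]
  bind f := Bool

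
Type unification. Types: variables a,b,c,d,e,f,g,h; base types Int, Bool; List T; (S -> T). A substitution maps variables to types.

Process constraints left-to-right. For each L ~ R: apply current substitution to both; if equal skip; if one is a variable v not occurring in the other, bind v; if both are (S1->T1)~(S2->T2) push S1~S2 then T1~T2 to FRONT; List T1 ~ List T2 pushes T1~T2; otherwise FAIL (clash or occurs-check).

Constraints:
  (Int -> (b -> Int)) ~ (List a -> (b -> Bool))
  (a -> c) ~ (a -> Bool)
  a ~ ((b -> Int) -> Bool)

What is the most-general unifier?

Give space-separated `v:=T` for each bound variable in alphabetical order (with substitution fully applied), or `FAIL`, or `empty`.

Answer: FAIL

Derivation:
step 1: unify (Int -> (b -> Int)) ~ (List a -> (b -> Bool))  [subst: {-} | 2 pending]
  -> decompose arrow: push Int~List a, (b -> Int)~(b -> Bool)
step 2: unify Int ~ List a  [subst: {-} | 3 pending]
  clash: Int vs List a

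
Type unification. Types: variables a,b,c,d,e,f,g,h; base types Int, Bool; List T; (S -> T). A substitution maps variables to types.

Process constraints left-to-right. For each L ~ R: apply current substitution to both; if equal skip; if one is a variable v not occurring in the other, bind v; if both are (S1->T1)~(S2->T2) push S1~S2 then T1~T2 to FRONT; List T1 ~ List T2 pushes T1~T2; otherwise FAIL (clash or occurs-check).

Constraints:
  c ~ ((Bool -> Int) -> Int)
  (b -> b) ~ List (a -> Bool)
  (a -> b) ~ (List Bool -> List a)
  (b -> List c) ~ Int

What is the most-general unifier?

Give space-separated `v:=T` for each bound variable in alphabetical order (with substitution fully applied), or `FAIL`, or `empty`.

Answer: FAIL

Derivation:
step 1: unify c ~ ((Bool -> Int) -> Int)  [subst: {-} | 3 pending]
  bind c := ((Bool -> Int) -> Int)
step 2: unify (b -> b) ~ List (a -> Bool)  [subst: {c:=((Bool -> Int) -> Int)} | 2 pending]
  clash: (b -> b) vs List (a -> Bool)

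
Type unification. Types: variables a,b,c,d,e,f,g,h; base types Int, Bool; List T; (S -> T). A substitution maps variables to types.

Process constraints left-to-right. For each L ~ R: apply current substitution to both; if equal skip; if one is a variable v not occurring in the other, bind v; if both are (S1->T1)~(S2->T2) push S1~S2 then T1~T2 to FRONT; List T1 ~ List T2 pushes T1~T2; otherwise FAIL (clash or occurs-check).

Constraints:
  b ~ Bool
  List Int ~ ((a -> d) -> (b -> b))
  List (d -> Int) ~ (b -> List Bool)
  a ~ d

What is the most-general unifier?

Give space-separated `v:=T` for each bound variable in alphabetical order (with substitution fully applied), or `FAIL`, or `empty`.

Answer: FAIL

Derivation:
step 1: unify b ~ Bool  [subst: {-} | 3 pending]
  bind b := Bool
step 2: unify List Int ~ ((a -> d) -> (Bool -> Bool))  [subst: {b:=Bool} | 2 pending]
  clash: List Int vs ((a -> d) -> (Bool -> Bool))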